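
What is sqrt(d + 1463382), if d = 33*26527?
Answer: sqrt(2338773) ≈ 1529.3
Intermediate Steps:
d = 875391
sqrt(d + 1463382) = sqrt(875391 + 1463382) = sqrt(2338773)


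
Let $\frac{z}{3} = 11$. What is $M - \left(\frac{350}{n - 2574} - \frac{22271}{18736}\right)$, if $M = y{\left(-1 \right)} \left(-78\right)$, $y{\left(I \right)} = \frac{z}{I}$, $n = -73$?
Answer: $\frac{127720959145}{49594192} \approx 2575.3$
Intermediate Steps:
$z = 33$ ($z = 3 \cdot 11 = 33$)
$y{\left(I \right)} = \frac{33}{I}$
$M = 2574$ ($M = \frac{33}{-1} \left(-78\right) = 33 \left(-1\right) \left(-78\right) = \left(-33\right) \left(-78\right) = 2574$)
$M - \left(\frac{350}{n - 2574} - \frac{22271}{18736}\right) = 2574 - \left(\frac{350}{-73 - 2574} - \frac{22271}{18736}\right) = 2574 - \left(\frac{350}{-2647} - \frac{22271}{18736}\right) = 2574 - \left(350 \left(- \frac{1}{2647}\right) - \frac{22271}{18736}\right) = 2574 - \left(- \frac{350}{2647} - \frac{22271}{18736}\right) = 2574 - - \frac{65508937}{49594192} = 2574 + \frac{65508937}{49594192} = \frac{127720959145}{49594192}$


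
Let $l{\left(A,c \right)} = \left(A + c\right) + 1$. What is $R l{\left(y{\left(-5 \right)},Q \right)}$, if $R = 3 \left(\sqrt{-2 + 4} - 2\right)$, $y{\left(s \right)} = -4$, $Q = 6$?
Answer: $-18 + 9 \sqrt{2} \approx -5.2721$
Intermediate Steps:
$l{\left(A,c \right)} = 1 + A + c$
$R = -6 + 3 \sqrt{2}$ ($R = 3 \left(\sqrt{2} - 2\right) = 3 \left(-2 + \sqrt{2}\right) = -6 + 3 \sqrt{2} \approx -1.7574$)
$R l{\left(y{\left(-5 \right)},Q \right)} = \left(-6 + 3 \sqrt{2}\right) \left(1 - 4 + 6\right) = \left(-6 + 3 \sqrt{2}\right) 3 = -18 + 9 \sqrt{2}$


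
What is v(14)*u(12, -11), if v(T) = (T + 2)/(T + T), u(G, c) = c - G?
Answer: -92/7 ≈ -13.143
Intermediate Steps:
v(T) = (2 + T)/(2*T) (v(T) = (2 + T)/((2*T)) = (2 + T)*(1/(2*T)) = (2 + T)/(2*T))
v(14)*u(12, -11) = ((1/2)*(2 + 14)/14)*(-11 - 1*12) = ((1/2)*(1/14)*16)*(-11 - 12) = (4/7)*(-23) = -92/7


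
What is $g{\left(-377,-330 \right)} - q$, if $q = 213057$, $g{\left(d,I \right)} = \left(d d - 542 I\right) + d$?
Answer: $107555$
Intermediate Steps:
$g{\left(d,I \right)} = d + d^{2} - 542 I$ ($g{\left(d,I \right)} = \left(d^{2} - 542 I\right) + d = d + d^{2} - 542 I$)
$g{\left(-377,-330 \right)} - q = \left(-377 + \left(-377\right)^{2} - -178860\right) - 213057 = \left(-377 + 142129 + 178860\right) - 213057 = 320612 - 213057 = 107555$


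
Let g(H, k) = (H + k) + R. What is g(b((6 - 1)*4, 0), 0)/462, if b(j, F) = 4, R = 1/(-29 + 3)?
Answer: 103/12012 ≈ 0.0085748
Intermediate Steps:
R = -1/26 (R = 1/(-26) = -1/26 ≈ -0.038462)
g(H, k) = -1/26 + H + k (g(H, k) = (H + k) - 1/26 = -1/26 + H + k)
g(b((6 - 1)*4, 0), 0)/462 = (-1/26 + 4 + 0)/462 = (103/26)*(1/462) = 103/12012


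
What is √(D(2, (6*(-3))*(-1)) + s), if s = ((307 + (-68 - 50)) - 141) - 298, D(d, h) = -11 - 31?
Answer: 2*I*√73 ≈ 17.088*I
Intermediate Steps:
D(d, h) = -42
s = -250 (s = ((307 - 118) - 141) - 298 = (189 - 141) - 298 = 48 - 298 = -250)
√(D(2, (6*(-3))*(-1)) + s) = √(-42 - 250) = √(-292) = 2*I*√73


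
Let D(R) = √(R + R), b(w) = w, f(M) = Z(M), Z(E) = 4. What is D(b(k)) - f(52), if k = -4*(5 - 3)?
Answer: -4 + 4*I ≈ -4.0 + 4.0*I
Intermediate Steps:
f(M) = 4
k = -8 (k = -4*2 = -8)
D(R) = √2*√R (D(R) = √(2*R) = √2*√R)
D(b(k)) - f(52) = √2*√(-8) - 1*4 = √2*(2*I*√2) - 4 = 4*I - 4 = -4 + 4*I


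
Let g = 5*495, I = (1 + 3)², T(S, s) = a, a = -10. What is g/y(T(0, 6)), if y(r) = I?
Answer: 2475/16 ≈ 154.69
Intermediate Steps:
T(S, s) = -10
I = 16 (I = 4² = 16)
g = 2475
y(r) = 16
g/y(T(0, 6)) = 2475/16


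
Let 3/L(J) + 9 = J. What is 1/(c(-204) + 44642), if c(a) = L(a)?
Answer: 71/3169581 ≈ 2.2400e-5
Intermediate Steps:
L(J) = 3/(-9 + J)
c(a) = 3/(-9 + a)
1/(c(-204) + 44642) = 1/(3/(-9 - 204) + 44642) = 1/(3/(-213) + 44642) = 1/(3*(-1/213) + 44642) = 1/(-1/71 + 44642) = 1/(3169581/71) = 71/3169581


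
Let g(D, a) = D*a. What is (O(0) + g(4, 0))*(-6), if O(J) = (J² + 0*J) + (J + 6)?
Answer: -36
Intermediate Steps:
O(J) = 6 + J + J² (O(J) = (J² + 0) + (6 + J) = J² + (6 + J) = 6 + J + J²)
(O(0) + g(4, 0))*(-6) = ((6 + 0 + 0²) + 4*0)*(-6) = ((6 + 0 + 0) + 0)*(-6) = (6 + 0)*(-6) = 6*(-6) = -36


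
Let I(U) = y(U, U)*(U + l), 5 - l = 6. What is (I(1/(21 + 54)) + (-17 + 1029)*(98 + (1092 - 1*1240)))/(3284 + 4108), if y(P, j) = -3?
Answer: -210821/30800 ≈ -6.8448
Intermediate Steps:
l = -1 (l = 5 - 1*6 = 5 - 6 = -1)
I(U) = 3 - 3*U (I(U) = -3*(U - 1) = -3*(-1 + U) = 3 - 3*U)
(I(1/(21 + 54)) + (-17 + 1029)*(98 + (1092 - 1*1240)))/(3284 + 4108) = ((3 - 3/(21 + 54)) + (-17 + 1029)*(98 + (1092 - 1*1240)))/(3284 + 4108) = ((3 - 3/75) + 1012*(98 + (1092 - 1240)))/7392 = ((3 - 3*1/75) + 1012*(98 - 148))*(1/7392) = ((3 - 1/25) + 1012*(-50))*(1/7392) = (74/25 - 50600)*(1/7392) = -1264926/25*1/7392 = -210821/30800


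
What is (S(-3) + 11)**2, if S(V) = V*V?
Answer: 400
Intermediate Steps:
S(V) = V**2
(S(-3) + 11)**2 = ((-3)**2 + 11)**2 = (9 + 11)**2 = 20**2 = 400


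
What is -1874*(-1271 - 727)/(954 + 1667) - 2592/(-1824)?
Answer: 71211555/49799 ≈ 1430.0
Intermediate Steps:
-1874*(-1271 - 727)/(954 + 1667) - 2592/(-1824) = -1874/(2621/(-1998)) - 2592*(-1/1824) = -1874/(2621*(-1/1998)) + 27/19 = -1874/(-2621/1998) + 27/19 = -1874*(-1998/2621) + 27/19 = 3744252/2621 + 27/19 = 71211555/49799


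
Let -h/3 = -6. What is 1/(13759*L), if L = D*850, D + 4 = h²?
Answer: 1/3742448000 ≈ 2.6720e-10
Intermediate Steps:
h = 18 (h = -3*(-6) = 18)
D = 320 (D = -4 + 18² = -4 + 324 = 320)
L = 272000 (L = 320*850 = 272000)
1/(13759*L) = 1/(13759*272000) = (1/13759)*(1/272000) = 1/3742448000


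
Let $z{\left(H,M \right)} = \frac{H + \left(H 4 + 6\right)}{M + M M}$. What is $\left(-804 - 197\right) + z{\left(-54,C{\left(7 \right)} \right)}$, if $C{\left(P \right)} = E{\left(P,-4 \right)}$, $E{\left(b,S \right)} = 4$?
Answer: $- \frac{5071}{5} \approx -1014.2$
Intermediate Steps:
$C{\left(P \right)} = 4$
$z{\left(H,M \right)} = \frac{6 + 5 H}{M + M^{2}}$ ($z{\left(H,M \right)} = \frac{H + \left(4 H + 6\right)}{M + M^{2}} = \frac{H + \left(6 + 4 H\right)}{M + M^{2}} = \frac{6 + 5 H}{M + M^{2}}$)
$\left(-804 - 197\right) + z{\left(-54,C{\left(7 \right)} \right)} = \left(-804 - 197\right) + \frac{6 + 5 \left(-54\right)}{4 \left(1 + 4\right)} = -1001 + \frac{6 - 270}{4 \cdot 5} = -1001 + \frac{1}{4} \cdot \frac{1}{5} \left(-264\right) = -1001 - \frac{66}{5} = - \frac{5071}{5}$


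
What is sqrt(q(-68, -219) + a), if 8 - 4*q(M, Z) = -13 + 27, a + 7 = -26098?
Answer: I*sqrt(104426)/2 ≈ 161.57*I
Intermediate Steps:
a = -26105 (a = -7 - 26098 = -26105)
q(M, Z) = -3/2 (q(M, Z) = 2 - (-13 + 27)/4 = 2 - 1/4*14 = 2 - 7/2 = -3/2)
sqrt(q(-68, -219) + a) = sqrt(-3/2 - 26105) = sqrt(-52213/2) = I*sqrt(104426)/2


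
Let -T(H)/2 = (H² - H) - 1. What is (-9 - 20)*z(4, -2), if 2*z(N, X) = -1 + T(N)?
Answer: 667/2 ≈ 333.50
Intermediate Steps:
T(H) = 2 - 2*H² + 2*H (T(H) = -2*((H² - H) - 1) = -2*(-1 + H² - H) = 2 - 2*H² + 2*H)
z(N, X) = ½ + N - N² (z(N, X) = (-1 + (2 - 2*N² + 2*N))/2 = (1 - 2*N² + 2*N)/2 = ½ + N - N²)
(-9 - 20)*z(4, -2) = (-9 - 20)*(½ + 4 - 1*4²) = -29*(½ + 4 - 1*16) = -29*(½ + 4 - 16) = -29*(-23/2) = 667/2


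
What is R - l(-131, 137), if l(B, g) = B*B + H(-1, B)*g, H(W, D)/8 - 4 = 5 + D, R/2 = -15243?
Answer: 86065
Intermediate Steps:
R = -30486 (R = 2*(-15243) = -30486)
H(W, D) = 72 + 8*D (H(W, D) = 32 + 8*(5 + D) = 32 + (40 + 8*D) = 72 + 8*D)
l(B, g) = B² + g*(72 + 8*B) (l(B, g) = B*B + (72 + 8*B)*g = B² + g*(72 + 8*B))
R - l(-131, 137) = -30486 - ((-131)² + 8*137*(9 - 131)) = -30486 - (17161 + 8*137*(-122)) = -30486 - (17161 - 133712) = -30486 - 1*(-116551) = -30486 + 116551 = 86065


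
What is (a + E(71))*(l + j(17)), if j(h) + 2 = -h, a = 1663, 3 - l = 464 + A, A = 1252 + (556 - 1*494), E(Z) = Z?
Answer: -3110796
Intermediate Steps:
A = 1314 (A = 1252 + (556 - 494) = 1252 + 62 = 1314)
l = -1775 (l = 3 - (464 + 1314) = 3 - 1*1778 = 3 - 1778 = -1775)
j(h) = -2 - h
(a + E(71))*(l + j(17)) = (1663 + 71)*(-1775 + (-2 - 1*17)) = 1734*(-1775 + (-2 - 17)) = 1734*(-1775 - 19) = 1734*(-1794) = -3110796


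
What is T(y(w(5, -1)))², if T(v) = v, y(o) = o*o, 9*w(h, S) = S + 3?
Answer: 16/6561 ≈ 0.0024387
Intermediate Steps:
w(h, S) = ⅓ + S/9 (w(h, S) = (S + 3)/9 = (3 + S)/9 = ⅓ + S/9)
y(o) = o²
T(y(w(5, -1)))² = ((⅓ + (⅑)*(-1))²)² = ((⅓ - ⅑)²)² = ((2/9)²)² = (4/81)² = 16/6561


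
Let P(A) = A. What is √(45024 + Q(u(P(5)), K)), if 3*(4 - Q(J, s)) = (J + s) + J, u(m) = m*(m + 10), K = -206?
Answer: 2*√101355/3 ≈ 212.24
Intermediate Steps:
u(m) = m*(10 + m)
Q(J, s) = 4 - 2*J/3 - s/3 (Q(J, s) = 4 - ((J + s) + J)/3 = 4 - (s + 2*J)/3 = 4 + (-2*J/3 - s/3) = 4 - 2*J/3 - s/3)
√(45024 + Q(u(P(5)), K)) = √(45024 + (4 - 10*(10 + 5)/3 - ⅓*(-206))) = √(45024 + (4 - 10*15/3 + 206/3)) = √(45024 + (4 - ⅔*75 + 206/3)) = √(45024 + (4 - 50 + 206/3)) = √(45024 + 68/3) = √(135140/3) = 2*√101355/3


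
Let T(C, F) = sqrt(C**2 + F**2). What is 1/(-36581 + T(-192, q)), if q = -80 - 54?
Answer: -36581/1338114741 - 2*sqrt(13705)/1338114741 ≈ -2.7513e-5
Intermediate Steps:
q = -134
1/(-36581 + T(-192, q)) = 1/(-36581 + sqrt((-192)**2 + (-134)**2)) = 1/(-36581 + sqrt(36864 + 17956)) = 1/(-36581 + sqrt(54820)) = 1/(-36581 + 2*sqrt(13705))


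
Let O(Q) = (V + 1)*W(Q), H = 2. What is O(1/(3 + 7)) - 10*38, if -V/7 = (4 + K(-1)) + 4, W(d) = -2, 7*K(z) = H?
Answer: -266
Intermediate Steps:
K(z) = 2/7 (K(z) = (⅐)*2 = 2/7)
V = -58 (V = -7*((4 + 2/7) + 4) = -7*(30/7 + 4) = -7*58/7 = -58)
O(Q) = 114 (O(Q) = (-58 + 1)*(-2) = -57*(-2) = 114)
O(1/(3 + 7)) - 10*38 = 114 - 10*38 = 114 - 380 = -266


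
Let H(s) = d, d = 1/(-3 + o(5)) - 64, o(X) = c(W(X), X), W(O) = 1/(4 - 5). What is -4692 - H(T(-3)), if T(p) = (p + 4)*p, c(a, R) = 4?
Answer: -4629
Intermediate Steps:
W(O) = -1 (W(O) = 1/(-1) = -1)
o(X) = 4
T(p) = p*(4 + p) (T(p) = (4 + p)*p = p*(4 + p))
d = -63 (d = 1/(-3 + 4) - 64 = 1/1 - 64 = 1 - 64 = -63)
H(s) = -63
-4692 - H(T(-3)) = -4692 - 1*(-63) = -4692 + 63 = -4629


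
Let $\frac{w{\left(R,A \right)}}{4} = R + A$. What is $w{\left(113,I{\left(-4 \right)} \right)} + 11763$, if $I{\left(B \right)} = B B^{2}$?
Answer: $11959$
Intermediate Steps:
$I{\left(B \right)} = B^{3}$
$w{\left(R,A \right)} = 4 A + 4 R$ ($w{\left(R,A \right)} = 4 \left(R + A\right) = 4 \left(A + R\right) = 4 A + 4 R$)
$w{\left(113,I{\left(-4 \right)} \right)} + 11763 = \left(4 \left(-4\right)^{3} + 4 \cdot 113\right) + 11763 = \left(4 \left(-64\right) + 452\right) + 11763 = \left(-256 + 452\right) + 11763 = 196 + 11763 = 11959$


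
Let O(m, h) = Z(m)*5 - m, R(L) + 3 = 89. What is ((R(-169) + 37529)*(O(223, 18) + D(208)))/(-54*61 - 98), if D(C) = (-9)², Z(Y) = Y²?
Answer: -9347440345/3392 ≈ -2.7557e+6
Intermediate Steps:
R(L) = 86 (R(L) = -3 + 89 = 86)
O(m, h) = -m + 5*m² (O(m, h) = m²*5 - m = 5*m² - m = -m + 5*m²)
D(C) = 81
((R(-169) + 37529)*(O(223, 18) + D(208)))/(-54*61 - 98) = ((86 + 37529)*(223*(-1 + 5*223) + 81))/(-54*61 - 98) = (37615*(223*(-1 + 1115) + 81))/(-3294 - 98) = (37615*(223*1114 + 81))/(-3392) = (37615*(248422 + 81))*(-1/3392) = (37615*248503)*(-1/3392) = 9347440345*(-1/3392) = -9347440345/3392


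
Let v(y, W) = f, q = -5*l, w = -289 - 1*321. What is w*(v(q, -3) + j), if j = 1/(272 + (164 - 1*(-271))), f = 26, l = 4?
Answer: -11213630/707 ≈ -15861.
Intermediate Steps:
j = 1/707 (j = 1/(272 + (164 + 271)) = 1/(272 + 435) = 1/707 ≈ 0.0014144)
w = -610 (w = -289 - 321 = -610)
q = -20 (q = -5*4 = -20)
v(y, W) = 26
w*(v(q, -3) + j) = -610*(26 + 1/707) = -610*18383/707 = -11213630/707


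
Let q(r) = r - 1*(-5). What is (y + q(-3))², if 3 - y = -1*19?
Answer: 576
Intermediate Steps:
q(r) = 5 + r (q(r) = r + 5 = 5 + r)
y = 22 (y = 3 - (-1)*19 = 3 - 1*(-19) = 3 + 19 = 22)
(y + q(-3))² = (22 + (5 - 3))² = (22 + 2)² = 24² = 576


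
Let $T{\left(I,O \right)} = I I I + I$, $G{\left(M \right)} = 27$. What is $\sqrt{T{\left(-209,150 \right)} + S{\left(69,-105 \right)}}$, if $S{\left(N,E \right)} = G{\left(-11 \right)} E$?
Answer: $i \sqrt{9132373} \approx 3022.0 i$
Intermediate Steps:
$T{\left(I,O \right)} = I + I^{3}$ ($T{\left(I,O \right)} = I^{2} I + I = I^{3} + I = I + I^{3}$)
$S{\left(N,E \right)} = 27 E$
$\sqrt{T{\left(-209,150 \right)} + S{\left(69,-105 \right)}} = \sqrt{\left(-209 + \left(-209\right)^{3}\right) + 27 \left(-105\right)} = \sqrt{\left(-209 - 9129329\right) - 2835} = \sqrt{-9129538 - 2835} = \sqrt{-9132373} = i \sqrt{9132373}$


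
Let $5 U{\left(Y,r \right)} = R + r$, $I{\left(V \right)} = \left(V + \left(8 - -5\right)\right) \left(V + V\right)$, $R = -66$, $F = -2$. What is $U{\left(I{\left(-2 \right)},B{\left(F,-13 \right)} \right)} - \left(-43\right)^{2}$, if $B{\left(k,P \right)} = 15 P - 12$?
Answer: $- \frac{9518}{5} \approx -1903.6$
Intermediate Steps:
$I{\left(V \right)} = 2 V \left(13 + V\right)$ ($I{\left(V \right)} = \left(V + \left(8 + 5\right)\right) 2 V = \left(V + 13\right) 2 V = \left(13 + V\right) 2 V = 2 V \left(13 + V\right)$)
$B{\left(k,P \right)} = -12 + 15 P$
$U{\left(Y,r \right)} = - \frac{66}{5} + \frac{r}{5}$ ($U{\left(Y,r \right)} = \frac{-66 + r}{5} = - \frac{66}{5} + \frac{r}{5}$)
$U{\left(I{\left(-2 \right)},B{\left(F,-13 \right)} \right)} - \left(-43\right)^{2} = \left(- \frac{66}{5} + \frac{-12 + 15 \left(-13\right)}{5}\right) - \left(-43\right)^{2} = \left(- \frac{66}{5} + \frac{-12 - 195}{5}\right) - 1849 = \left(- \frac{66}{5} + \frac{1}{5} \left(-207\right)\right) - 1849 = \left(- \frac{66}{5} - \frac{207}{5}\right) - 1849 = - \frac{273}{5} - 1849 = - \frac{9518}{5}$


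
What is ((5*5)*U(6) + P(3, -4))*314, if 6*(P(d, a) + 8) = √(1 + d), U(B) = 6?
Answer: 134078/3 ≈ 44693.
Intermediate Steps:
P(d, a) = -8 + √(1 + d)/6
((5*5)*U(6) + P(3, -4))*314 = ((5*5)*6 + (-8 + √(1 + 3)/6))*314 = (25*6 + (-8 + √4/6))*314 = (150 + (-8 + (⅙)*2))*314 = (150 + (-8 + ⅓))*314 = (150 - 23/3)*314 = (427/3)*314 = 134078/3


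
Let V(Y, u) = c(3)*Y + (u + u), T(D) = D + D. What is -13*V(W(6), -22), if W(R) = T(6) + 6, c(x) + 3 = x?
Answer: 572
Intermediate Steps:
c(x) = -3 + x
T(D) = 2*D
W(R) = 18 (W(R) = 2*6 + 6 = 12 + 6 = 18)
V(Y, u) = 2*u (V(Y, u) = (-3 + 3)*Y + (u + u) = 0*Y + 2*u = 0 + 2*u = 2*u)
-13*V(W(6), -22) = -26*(-22) = -13*(-44) = 572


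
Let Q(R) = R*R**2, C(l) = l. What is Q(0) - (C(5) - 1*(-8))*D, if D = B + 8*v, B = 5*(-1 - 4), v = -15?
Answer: 1885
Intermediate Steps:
B = -25 (B = 5*(-5) = -25)
D = -145 (D = -25 + 8*(-15) = -25 - 120 = -145)
Q(R) = R**3
Q(0) - (C(5) - 1*(-8))*D = 0**3 - (5 - 1*(-8))*(-145) = 0 - (5 + 8)*(-145) = 0 - 13*(-145) = 0 - 1*(-1885) = 0 + 1885 = 1885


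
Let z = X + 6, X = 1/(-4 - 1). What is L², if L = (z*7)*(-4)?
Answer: 659344/25 ≈ 26374.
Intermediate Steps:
X = -⅕ (X = 1/(-5) = -⅕ ≈ -0.20000)
z = 29/5 (z = -⅕ + 6 = 29/5 ≈ 5.8000)
L = -812/5 (L = ((29/5)*7)*(-4) = (203/5)*(-4) = -812/5 ≈ -162.40)
L² = (-812/5)² = 659344/25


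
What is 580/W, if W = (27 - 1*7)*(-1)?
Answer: -29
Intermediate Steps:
W = -20 (W = (27 - 7)*(-1) = 20*(-1) = -20)
580/W = 580/(-20) = 580*(-1/20) = -29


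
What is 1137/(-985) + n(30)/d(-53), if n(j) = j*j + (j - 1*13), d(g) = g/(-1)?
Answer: 842984/52205 ≈ 16.148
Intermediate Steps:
d(g) = -g (d(g) = g*(-1) = -g)
n(j) = -13 + j + j**2 (n(j) = j**2 + (j - 13) = j**2 + (-13 + j) = -13 + j + j**2)
1137/(-985) + n(30)/d(-53) = 1137/(-985) + (-13 + 30 + 30**2)/((-1*(-53))) = 1137*(-1/985) + (-13 + 30 + 900)/53 = -1137/985 + 917*(1/53) = -1137/985 + 917/53 = 842984/52205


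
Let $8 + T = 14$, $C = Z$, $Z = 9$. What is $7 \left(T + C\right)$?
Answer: $105$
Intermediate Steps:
$C = 9$
$T = 6$ ($T = -8 + 14 = 6$)
$7 \left(T + C\right) = 7 \left(6 + 9\right) = 7 \cdot 15 = 105$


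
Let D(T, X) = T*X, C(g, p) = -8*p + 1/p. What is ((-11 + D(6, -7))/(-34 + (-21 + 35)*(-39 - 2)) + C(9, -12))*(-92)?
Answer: -4027553/456 ≈ -8832.4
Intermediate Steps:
C(g, p) = 1/p - 8*p
((-11 + D(6, -7))/(-34 + (-21 + 35)*(-39 - 2)) + C(9, -12))*(-92) = ((-11 + 6*(-7))/(-34 + (-21 + 35)*(-39 - 2)) + (1/(-12) - 8*(-12)))*(-92) = ((-11 - 42)/(-34 + 14*(-41)) + (-1/12 + 96))*(-92) = (-53/(-34 - 574) + 1151/12)*(-92) = (-53/(-608) + 1151/12)*(-92) = (-53*(-1/608) + 1151/12)*(-92) = (53/608 + 1151/12)*(-92) = (175111/1824)*(-92) = -4027553/456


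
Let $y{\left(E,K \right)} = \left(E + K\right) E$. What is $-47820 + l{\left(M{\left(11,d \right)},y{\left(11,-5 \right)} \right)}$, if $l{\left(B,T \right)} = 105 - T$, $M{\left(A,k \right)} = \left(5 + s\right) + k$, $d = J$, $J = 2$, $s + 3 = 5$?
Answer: $-47781$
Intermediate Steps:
$s = 2$ ($s = -3 + 5 = 2$)
$y{\left(E,K \right)} = E \left(E + K\right)$
$d = 2$
$M{\left(A,k \right)} = 7 + k$ ($M{\left(A,k \right)} = \left(5 + 2\right) + k = 7 + k$)
$-47820 + l{\left(M{\left(11,d \right)},y{\left(11,-5 \right)} \right)} = -47820 + \left(105 - 11 \left(11 - 5\right)\right) = -47820 + \left(105 - 11 \cdot 6\right) = -47820 + \left(105 - 66\right) = -47820 + 39 = -47781$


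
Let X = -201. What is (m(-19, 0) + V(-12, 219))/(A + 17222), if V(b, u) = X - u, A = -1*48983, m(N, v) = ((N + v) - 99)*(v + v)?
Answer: 140/10587 ≈ 0.013224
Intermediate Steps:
m(N, v) = 2*v*(-99 + N + v) (m(N, v) = (-99 + N + v)*(2*v) = 2*v*(-99 + N + v))
A = -48983
V(b, u) = -201 - u
(m(-19, 0) + V(-12, 219))/(A + 17222) = (2*0*(-99 - 19 + 0) + (-201 - 1*219))/(-48983 + 17222) = (2*0*(-118) + (-201 - 219))/(-31761) = (0 - 420)*(-1/31761) = -420*(-1/31761) = 140/10587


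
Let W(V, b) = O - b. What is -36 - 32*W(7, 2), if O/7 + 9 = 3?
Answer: 1372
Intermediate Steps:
O = -42 (O = -63 + 7*3 = -63 + 21 = -42)
W(V, b) = -42 - b
-36 - 32*W(7, 2) = -36 - 32*(-42 - 1*2) = -36 - 32*(-42 - 2) = -36 - 32*(-44) = -36 + 1408 = 1372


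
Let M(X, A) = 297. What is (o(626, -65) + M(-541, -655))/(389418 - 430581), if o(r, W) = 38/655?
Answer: -194573/26961765 ≈ -0.0072166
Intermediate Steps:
o(r, W) = 38/655 (o(r, W) = 38*(1/655) = 38/655)
(o(626, -65) + M(-541, -655))/(389418 - 430581) = (38/655 + 297)/(389418 - 430581) = (194573/655)/(-41163) = (194573/655)*(-1/41163) = -194573/26961765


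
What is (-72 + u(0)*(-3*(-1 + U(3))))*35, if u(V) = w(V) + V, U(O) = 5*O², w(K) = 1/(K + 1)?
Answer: -7140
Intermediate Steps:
w(K) = 1/(1 + K)
u(V) = V + 1/(1 + V) (u(V) = 1/(1 + V) + V = V + 1/(1 + V))
(-72 + u(0)*(-3*(-1 + U(3))))*35 = (-72 + ((1 + 0*(1 + 0))/(1 + 0))*(-3*(-1 + 5*3²)))*35 = (-72 + ((1 + 0*1)/1)*(-3*(-1 + 5*9)))*35 = (-72 + (1*(1 + 0))*(-3*(-1 + 45)))*35 = (-72 + (1*1)*(-3*44))*35 = (-72 + 1*(-132))*35 = (-72 - 132)*35 = -204*35 = -7140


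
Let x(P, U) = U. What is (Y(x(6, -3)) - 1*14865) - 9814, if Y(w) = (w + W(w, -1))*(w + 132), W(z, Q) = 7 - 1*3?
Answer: -24550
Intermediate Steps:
W(z, Q) = 4 (W(z, Q) = 7 - 3 = 4)
Y(w) = (4 + w)*(132 + w) (Y(w) = (w + 4)*(w + 132) = (4 + w)*(132 + w))
(Y(x(6, -3)) - 1*14865) - 9814 = ((528 + (-3)² + 136*(-3)) - 1*14865) - 9814 = ((528 + 9 - 408) - 14865) - 9814 = (129 - 14865) - 9814 = -14736 - 9814 = -24550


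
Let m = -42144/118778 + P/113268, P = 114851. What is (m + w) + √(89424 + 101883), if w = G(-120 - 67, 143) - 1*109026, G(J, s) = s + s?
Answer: -731475763319737/6726873252 + √191307 ≈ -1.0830e+5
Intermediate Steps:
G(J, s) = 2*s
m = 4434102743/6726873252 (m = -42144/118778 + 114851/113268 = -42144*1/118778 + 114851*(1/113268) = -21072/59389 + 114851/113268 = 4434102743/6726873252 ≈ 0.65916)
w = -108740 (w = 2*143 - 1*109026 = 286 - 109026 = -108740)
(m + w) + √(89424 + 101883) = (4434102743/6726873252 - 108740) + √(89424 + 101883) = -731475763319737/6726873252 + √191307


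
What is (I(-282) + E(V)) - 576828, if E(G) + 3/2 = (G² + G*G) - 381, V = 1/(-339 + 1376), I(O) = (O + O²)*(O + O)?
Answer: -97363260812489/2150738 ≈ -4.5270e+7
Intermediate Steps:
I(O) = 2*O*(O + O²) (I(O) = (O + O²)*(2*O) = 2*O*(O + O²))
V = 1/1037 ≈ 0.00096432
E(G) = -765/2 + 2*G² (E(G) = -3/2 + ((G² + G*G) - 381) = -3/2 + ((G² + G²) - 381) = -3/2 + (2*G² - 381) = -3/2 + (-381 + 2*G²) = -765/2 + 2*G²)
(I(-282) + E(V)) - 576828 = (2*(-282)²*(1 - 282) + (-765/2 + 2*(1/1037)²)) - 576828 = (2*79524*(-281) + (-765/2 + 2*(1/1075369))) - 576828 = (-44692488 + (-765/2 + 2/1075369)) - 576828 = (-44692488 - 822657281/2150738) - 576828 = -96122654913425/2150738 - 576828 = -97363260812489/2150738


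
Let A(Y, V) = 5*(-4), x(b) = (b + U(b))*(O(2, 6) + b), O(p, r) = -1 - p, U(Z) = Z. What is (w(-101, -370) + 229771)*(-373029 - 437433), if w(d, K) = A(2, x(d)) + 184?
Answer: -186353579970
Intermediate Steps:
x(b) = 2*b*(-3 + b) (x(b) = (b + b)*((-1 - 1*2) + b) = (2*b)*((-1 - 2) + b) = (2*b)*(-3 + b) = 2*b*(-3 + b))
A(Y, V) = -20
w(d, K) = 164 (w(d, K) = -20 + 184 = 164)
(w(-101, -370) + 229771)*(-373029 - 437433) = (164 + 229771)*(-373029 - 437433) = 229935*(-810462) = -186353579970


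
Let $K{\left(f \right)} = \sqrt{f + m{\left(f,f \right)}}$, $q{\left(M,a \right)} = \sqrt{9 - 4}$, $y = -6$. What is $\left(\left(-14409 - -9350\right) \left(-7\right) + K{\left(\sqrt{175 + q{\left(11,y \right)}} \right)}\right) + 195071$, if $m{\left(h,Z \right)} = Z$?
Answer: $230484 + \sqrt{2} \sqrt[4]{175 + \sqrt{5}} \approx 2.3049 \cdot 10^{5}$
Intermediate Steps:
$q{\left(M,a \right)} = \sqrt{5}$
$K{\left(f \right)} = \sqrt{2} \sqrt{f}$ ($K{\left(f \right)} = \sqrt{f + f} = \sqrt{2 f} = \sqrt{2} \sqrt{f}$)
$\left(\left(-14409 - -9350\right) \left(-7\right) + K{\left(\sqrt{175 + q{\left(11,y \right)}} \right)}\right) + 195071 = \left(\left(-14409 - -9350\right) \left(-7\right) + \sqrt{2} \sqrt{\sqrt{175 + \sqrt{5}}}\right) + 195071 = \left(\left(-14409 + 9350\right) \left(-7\right) + \sqrt{2} \sqrt[4]{175 + \sqrt{5}}\right) + 195071 = \left(\left(-5059\right) \left(-7\right) + \sqrt{2} \sqrt[4]{175 + \sqrt{5}}\right) + 195071 = \left(35413 + \sqrt{2} \sqrt[4]{175 + \sqrt{5}}\right) + 195071 = 230484 + \sqrt{2} \sqrt[4]{175 + \sqrt{5}}$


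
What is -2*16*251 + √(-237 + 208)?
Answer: -8032 + I*√29 ≈ -8032.0 + 5.3852*I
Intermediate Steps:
-2*16*251 + √(-237 + 208) = -32*251 + √(-29) = -8032 + I*√29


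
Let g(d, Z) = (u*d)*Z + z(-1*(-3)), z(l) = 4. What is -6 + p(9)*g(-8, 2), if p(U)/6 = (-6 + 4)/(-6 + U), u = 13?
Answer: 810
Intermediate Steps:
g(d, Z) = 4 + 13*Z*d (g(d, Z) = (13*d)*Z + 4 = 13*Z*d + 4 = 4 + 13*Z*d)
p(U) = -12/(-6 + U) (p(U) = 6*((-6 + 4)/(-6 + U)) = 6*(-2/(-6 + U)) = -12/(-6 + U))
-6 + p(9)*g(-8, 2) = -6 + (-12/(-6 + 9))*(4 + 13*2*(-8)) = -6 + (-12/3)*(4 - 208) = -6 - 12*1/3*(-204) = -6 - 4*(-204) = -6 + 816 = 810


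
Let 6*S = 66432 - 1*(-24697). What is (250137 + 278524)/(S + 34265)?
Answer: 3171966/296719 ≈ 10.690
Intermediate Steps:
S = 91129/6 (S = (66432 - 1*(-24697))/6 = (66432 + 24697)/6 = (⅙)*91129 = 91129/6 ≈ 15188.)
(250137 + 278524)/(S + 34265) = (250137 + 278524)/(91129/6 + 34265) = 528661/(296719/6) = 528661*(6/296719) = 3171966/296719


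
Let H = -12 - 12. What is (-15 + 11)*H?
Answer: 96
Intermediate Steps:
H = -24
(-15 + 11)*H = (-15 + 11)*(-24) = -4*(-24) = 96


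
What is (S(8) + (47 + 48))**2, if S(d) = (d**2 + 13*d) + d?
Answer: 73441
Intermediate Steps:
S(d) = d**2 + 14*d
(S(8) + (47 + 48))**2 = (8*(14 + 8) + (47 + 48))**2 = (8*22 + 95)**2 = (176 + 95)**2 = 271**2 = 73441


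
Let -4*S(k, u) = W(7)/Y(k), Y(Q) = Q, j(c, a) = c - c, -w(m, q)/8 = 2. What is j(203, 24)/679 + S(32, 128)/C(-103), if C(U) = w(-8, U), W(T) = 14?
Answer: 7/1024 ≈ 0.0068359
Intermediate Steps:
w(m, q) = -16 (w(m, q) = -8*2 = -16)
j(c, a) = 0
C(U) = -16
S(k, u) = -7/(2*k)
j(203, 24)/679 + S(32, 128)/C(-103) = 0/679 - 7/2/32/(-16) = 0*(1/679) - 7/2*1/32*(-1/16) = 0 - 7/64*(-1/16) = 0 + 7/1024 = 7/1024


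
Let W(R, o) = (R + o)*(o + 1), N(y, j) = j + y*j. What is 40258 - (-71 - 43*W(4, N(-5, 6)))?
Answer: 60109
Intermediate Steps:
N(y, j) = j + j*y
W(R, o) = (1 + o)*(R + o) (W(R, o) = (R + o)*(1 + o) = (1 + o)*(R + o))
40258 - (-71 - 43*W(4, N(-5, 6))) = 40258 - (-71 - 43*(4 + 6*(1 - 5) + (6*(1 - 5))² + 4*(6*(1 - 5)))) = 40258 - (-71 - 43*(4 + 6*(-4) + (6*(-4))² + 4*(6*(-4)))) = 40258 - (-71 - 43*(4 - 24 + (-24)² + 4*(-24))) = 40258 - (-71 - 43*(4 - 24 + 576 - 96)) = 40258 - (-71 - 43*460) = 40258 - (-71 - 19780) = 40258 - 1*(-19851) = 40258 + 19851 = 60109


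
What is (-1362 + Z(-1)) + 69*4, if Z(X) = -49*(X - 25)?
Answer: 188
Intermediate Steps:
Z(X) = 1225 - 49*X (Z(X) = -49*(-25 + X) = 1225 - 49*X)
(-1362 + Z(-1)) + 69*4 = (-1362 + (1225 - 49*(-1))) + 69*4 = (-1362 + (1225 + 49)) + 276 = (-1362 + 1274) + 276 = -88 + 276 = 188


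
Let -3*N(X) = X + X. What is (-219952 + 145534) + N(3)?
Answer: -74420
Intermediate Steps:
N(X) = -2*X/3 (N(X) = -(X + X)/3 = -2*X/3)
(-219952 + 145534) + N(3) = (-219952 + 145534) - ⅔*3 = -74418 - 2 = -74420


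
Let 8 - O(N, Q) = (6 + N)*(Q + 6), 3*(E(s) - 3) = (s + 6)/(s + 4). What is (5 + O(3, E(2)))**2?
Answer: 5184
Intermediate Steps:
E(s) = 3 + (6 + s)/(3*(4 + s)) (E(s) = 3 + ((s + 6)/(s + 4))/3 = 3 + ((6 + s)/(4 + s))/3 = 3 + (6 + s)/(3*(4 + s)))
O(N, Q) = 8 - (6 + N)*(6 + Q) (O(N, Q) = 8 - (6 + N)*(Q + 6) = 8 - (6 + N)*(6 + Q))
(5 + O(3, E(2)))**2 = (5 + (-28 - 6*3 - 4*(21 + 5*2)/(4 + 2) - 1*3*2*(21 + 5*2)/(3*(4 + 2))))**2 = (5 + (-28 - 18 - 4*(21 + 10)/6 - 1*3*(2/3)*(21 + 10)/6))**2 = (5 + (-28 - 18 - 4*31/6 - 1*3*(2/3)*(1/6)*31))**2 = (5 + (-28 - 18 - 6*31/9 - 1*3*31/9))**2 = (5 + (-28 - 18 - 62/3 - 31/3))**2 = (5 - 77)**2 = (-72)**2 = 5184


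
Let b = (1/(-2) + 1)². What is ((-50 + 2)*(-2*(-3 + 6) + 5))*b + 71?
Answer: 83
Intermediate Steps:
b = ¼ (b = (-½ + 1)² = (½)² = ¼ ≈ 0.25000)
((-50 + 2)*(-2*(-3 + 6) + 5))*b + 71 = ((-50 + 2)*(-2*(-3 + 6) + 5))*(¼) + 71 = -48*(-2*3 + 5)*(¼) + 71 = -48*(-6 + 5)*(¼) + 71 = -48*(-1)*(¼) + 71 = 48*(¼) + 71 = 12 + 71 = 83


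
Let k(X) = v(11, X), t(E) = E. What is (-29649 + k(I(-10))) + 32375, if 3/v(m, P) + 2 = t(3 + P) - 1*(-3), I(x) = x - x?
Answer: 10907/4 ≈ 2726.8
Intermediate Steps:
I(x) = 0
v(m, P) = 3/(4 + P) (v(m, P) = 3/(-2 + ((3 + P) - 1*(-3))) = 3/(-2 + ((3 + P) + 3)) = 3/(-2 + (6 + P)) = 3/(4 + P))
k(X) = 3/(4 + X)
(-29649 + k(I(-10))) + 32375 = (-29649 + 3/(4 + 0)) + 32375 = (-29649 + 3/4) + 32375 = (-29649 + 3*(¼)) + 32375 = (-29649 + ¾) + 32375 = -118593/4 + 32375 = 10907/4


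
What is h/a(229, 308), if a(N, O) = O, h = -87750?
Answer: -43875/154 ≈ -284.90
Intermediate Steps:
h/a(229, 308) = -87750/308 = -87750*1/308 = -43875/154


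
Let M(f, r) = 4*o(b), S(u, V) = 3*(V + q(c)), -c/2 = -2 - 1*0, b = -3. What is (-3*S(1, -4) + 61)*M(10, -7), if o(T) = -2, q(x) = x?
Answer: -488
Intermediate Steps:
c = 4 (c = -2*(-2 - 1*0) = -2*(-2 + 0) = -2*(-2) = 4)
S(u, V) = 12 + 3*V (S(u, V) = 3*(V + 4) = 3*(4 + V) = 12 + 3*V)
M(f, r) = -8 (M(f, r) = 4*(-2) = -8)
(-3*S(1, -4) + 61)*M(10, -7) = (-3*(12 + 3*(-4)) + 61)*(-8) = (-3*(12 - 12) + 61)*(-8) = (-3*0 + 61)*(-8) = (0 + 61)*(-8) = 61*(-8) = -488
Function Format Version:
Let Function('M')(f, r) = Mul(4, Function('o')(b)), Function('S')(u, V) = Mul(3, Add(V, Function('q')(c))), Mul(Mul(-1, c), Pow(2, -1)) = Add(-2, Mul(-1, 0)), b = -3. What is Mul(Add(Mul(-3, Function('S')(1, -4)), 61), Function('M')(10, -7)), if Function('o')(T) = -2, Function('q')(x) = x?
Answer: -488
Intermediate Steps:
c = 4 (c = Mul(-2, Add(-2, Mul(-1, 0))) = Mul(-2, Add(-2, 0)) = Mul(-2, -2) = 4)
Function('S')(u, V) = Add(12, Mul(3, V)) (Function('S')(u, V) = Mul(3, Add(V, 4)) = Mul(3, Add(4, V)) = Add(12, Mul(3, V)))
Function('M')(f, r) = -8 (Function('M')(f, r) = Mul(4, -2) = -8)
Mul(Add(Mul(-3, Function('S')(1, -4)), 61), Function('M')(10, -7)) = Mul(Add(Mul(-3, Add(12, Mul(3, -4))), 61), -8) = Mul(Add(Mul(-3, Add(12, -12)), 61), -8) = Mul(Add(Mul(-3, 0), 61), -8) = Mul(Add(0, 61), -8) = Mul(61, -8) = -488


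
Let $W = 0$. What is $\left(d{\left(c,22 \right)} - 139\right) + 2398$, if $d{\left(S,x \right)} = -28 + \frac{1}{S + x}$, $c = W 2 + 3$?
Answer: $\frac{55776}{25} \approx 2231.0$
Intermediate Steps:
$c = 3$ ($c = 0 \cdot 2 + 3 = 0 + 3 = 3$)
$\left(d{\left(c,22 \right)} - 139\right) + 2398 = \left(\frac{1 - 84 - 616}{3 + 22} - 139\right) + 2398 = \left(\frac{1 - 84 - 616}{25} - 139\right) + 2398 = \left(\frac{1}{25} \left(-699\right) - 139\right) + 2398 = \left(- \frac{699}{25} - 139\right) + 2398 = - \frac{4174}{25} + 2398 = \frac{55776}{25}$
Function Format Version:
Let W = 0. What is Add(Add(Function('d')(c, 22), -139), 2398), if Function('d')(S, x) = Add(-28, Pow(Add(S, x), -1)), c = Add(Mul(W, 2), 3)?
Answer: Rational(55776, 25) ≈ 2231.0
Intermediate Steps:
c = 3 (c = Add(Mul(0, 2), 3) = Add(0, 3) = 3)
Add(Add(Function('d')(c, 22), -139), 2398) = Add(Add(Mul(Pow(Add(3, 22), -1), Add(1, Mul(-28, 3), Mul(-28, 22))), -139), 2398) = Add(Add(Mul(Pow(25, -1), Add(1, -84, -616)), -139), 2398) = Add(Add(Mul(Rational(1, 25), -699), -139), 2398) = Add(Add(Rational(-699, 25), -139), 2398) = Add(Rational(-4174, 25), 2398) = Rational(55776, 25)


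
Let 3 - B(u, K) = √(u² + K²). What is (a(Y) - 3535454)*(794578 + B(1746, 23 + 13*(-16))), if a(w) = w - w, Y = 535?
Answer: -2809204574774 + 3535454*√3082741 ≈ -2.8030e+12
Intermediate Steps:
B(u, K) = 3 - √(K² + u²) (B(u, K) = 3 - √(u² + K²) = 3 - √(K² + u²))
a(w) = 0
(a(Y) - 3535454)*(794578 + B(1746, 23 + 13*(-16))) = (0 - 3535454)*(794578 + (3 - √((23 + 13*(-16))² + 1746²))) = -3535454*(794578 + (3 - √((23 - 208)² + 3048516))) = -3535454*(794578 + (3 - √((-185)² + 3048516))) = -3535454*(794578 + (3 - √(34225 + 3048516))) = -3535454*(794578 + (3 - √3082741)) = -3535454*(794581 - √3082741) = -2809204574774 + 3535454*√3082741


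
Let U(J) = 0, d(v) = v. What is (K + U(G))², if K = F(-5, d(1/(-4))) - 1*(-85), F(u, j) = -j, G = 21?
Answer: 116281/16 ≈ 7267.6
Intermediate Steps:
K = 341/4 (K = -1/(-4) - 1*(-85) = -1*(-¼) + 85 = ¼ + 85 = 341/4 ≈ 85.250)
(K + U(G))² = (341/4 + 0)² = (341/4)² = 116281/16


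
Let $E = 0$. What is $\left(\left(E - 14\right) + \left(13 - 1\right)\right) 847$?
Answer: $-1694$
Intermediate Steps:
$\left(\left(E - 14\right) + \left(13 - 1\right)\right) 847 = \left(\left(0 - 14\right) + \left(13 - 1\right)\right) 847 = \left(-14 + 12\right) 847 = \left(-2\right) 847 = -1694$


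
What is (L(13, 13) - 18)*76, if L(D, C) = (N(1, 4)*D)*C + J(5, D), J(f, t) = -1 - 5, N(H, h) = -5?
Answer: -66044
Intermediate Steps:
J(f, t) = -6
L(D, C) = -6 - 5*C*D (L(D, C) = (-5*D)*C - 6 = -5*C*D - 6 = -6 - 5*C*D)
(L(13, 13) - 18)*76 = ((-6 - 5*13*13) - 18)*76 = ((-6 - 845) - 18)*76 = (-851 - 18)*76 = -869*76 = -66044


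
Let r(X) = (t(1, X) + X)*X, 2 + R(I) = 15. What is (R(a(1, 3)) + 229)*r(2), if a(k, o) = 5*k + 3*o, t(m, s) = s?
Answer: 1936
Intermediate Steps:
a(k, o) = 3*o + 5*k
R(I) = 13 (R(I) = -2 + 15 = 13)
r(X) = 2*X² (r(X) = (X + X)*X = (2*X)*X = 2*X²)
(R(a(1, 3)) + 229)*r(2) = (13 + 229)*(2*2²) = 242*(2*4) = 242*8 = 1936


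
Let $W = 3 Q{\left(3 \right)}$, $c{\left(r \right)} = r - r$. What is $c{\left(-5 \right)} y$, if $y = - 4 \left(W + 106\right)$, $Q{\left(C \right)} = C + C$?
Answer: $0$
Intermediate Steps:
$Q{\left(C \right)} = 2 C$
$c{\left(r \right)} = 0$
$W = 18$ ($W = 3 \cdot 2 \cdot 3 = 3 \cdot 6 = 18$)
$y = -496$ ($y = - 4 \left(18 + 106\right) = \left(-4\right) 124 = -496$)
$c{\left(-5 \right)} y = 0 \left(-496\right) = 0$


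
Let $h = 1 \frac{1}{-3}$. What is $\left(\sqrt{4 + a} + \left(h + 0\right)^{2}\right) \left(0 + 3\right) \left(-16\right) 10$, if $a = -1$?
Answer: $- \frac{160}{3} - 480 \sqrt{3} \approx -884.72$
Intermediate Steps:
$h = - \frac{1}{3}$ ($h = 1 \left(- \frac{1}{3}\right) = - \frac{1}{3} \approx -0.33333$)
$\left(\sqrt{4 + a} + \left(h + 0\right)^{2}\right) \left(0 + 3\right) \left(-16\right) 10 = \left(\sqrt{4 - 1} + \left(- \frac{1}{3} + 0\right)^{2}\right) \left(0 + 3\right) \left(-16\right) 10 = \left(\sqrt{3} + \left(- \frac{1}{3}\right)^{2}\right) 3 \left(-16\right) 10 = \left(\sqrt{3} + \frac{1}{9}\right) 3 \left(-16\right) 10 = \left(\frac{1}{9} + \sqrt{3}\right) 3 \left(-16\right) 10 = \left(\frac{1}{3} + 3 \sqrt{3}\right) \left(-16\right) 10 = \left(- \frac{16}{3} - 48 \sqrt{3}\right) 10 = - \frac{160}{3} - 480 \sqrt{3}$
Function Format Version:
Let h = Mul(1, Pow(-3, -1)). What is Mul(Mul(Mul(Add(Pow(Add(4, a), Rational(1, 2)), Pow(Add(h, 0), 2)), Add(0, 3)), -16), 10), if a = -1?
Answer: Add(Rational(-160, 3), Mul(-480, Pow(3, Rational(1, 2)))) ≈ -884.72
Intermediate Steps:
h = Rational(-1, 3) (h = Mul(1, Rational(-1, 3)) = Rational(-1, 3) ≈ -0.33333)
Mul(Mul(Mul(Add(Pow(Add(4, a), Rational(1, 2)), Pow(Add(h, 0), 2)), Add(0, 3)), -16), 10) = Mul(Mul(Mul(Add(Pow(Add(4, -1), Rational(1, 2)), Pow(Add(Rational(-1, 3), 0), 2)), Add(0, 3)), -16), 10) = Mul(Mul(Mul(Add(Pow(3, Rational(1, 2)), Pow(Rational(-1, 3), 2)), 3), -16), 10) = Mul(Mul(Mul(Add(Pow(3, Rational(1, 2)), Rational(1, 9)), 3), -16), 10) = Mul(Mul(Mul(Add(Rational(1, 9), Pow(3, Rational(1, 2))), 3), -16), 10) = Mul(Mul(Add(Rational(1, 3), Mul(3, Pow(3, Rational(1, 2)))), -16), 10) = Mul(Add(Rational(-16, 3), Mul(-48, Pow(3, Rational(1, 2)))), 10) = Add(Rational(-160, 3), Mul(-480, Pow(3, Rational(1, 2))))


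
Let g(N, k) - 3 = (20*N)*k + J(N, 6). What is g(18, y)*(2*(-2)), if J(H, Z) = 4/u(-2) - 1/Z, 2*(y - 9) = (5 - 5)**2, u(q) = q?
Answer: -38890/3 ≈ -12963.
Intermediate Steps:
y = 9 (y = 9 + (5 - 5)**2/2 = 9 + (1/2)*0**2 = 9 + (1/2)*0 = 9 + 0 = 9)
J(H, Z) = -2 - 1/Z (J(H, Z) = 4/(-2) - 1/Z = 4*(-1/2) - 1/Z = -2 - 1/Z)
g(N, k) = 5/6 + 20*N*k (g(N, k) = 3 + ((20*N)*k + (-2 - 1/6)) = 3 + (20*N*k + (-2 - 1*1/6)) = 3 + (20*N*k + (-2 - 1/6)) = 3 + (20*N*k - 13/6) = 3 + (-13/6 + 20*N*k) = 5/6 + 20*N*k)
g(18, y)*(2*(-2)) = (5/6 + 20*18*9)*(2*(-2)) = (5/6 + 3240)*(-4) = (19445/6)*(-4) = -38890/3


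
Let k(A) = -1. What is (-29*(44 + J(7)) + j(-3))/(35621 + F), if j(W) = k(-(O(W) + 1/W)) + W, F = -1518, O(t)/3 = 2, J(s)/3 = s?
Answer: -1889/34103 ≈ -0.055391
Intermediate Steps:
J(s) = 3*s
O(t) = 6 (O(t) = 3*2 = 6)
j(W) = -1 + W
(-29*(44 + J(7)) + j(-3))/(35621 + F) = (-29*(44 + 3*7) + (-1 - 3))/(35621 - 1518) = (-29*(44 + 21) - 4)/34103 = (-29*65 - 4)*(1/34103) = (-1885 - 4)*(1/34103) = -1889*1/34103 = -1889/34103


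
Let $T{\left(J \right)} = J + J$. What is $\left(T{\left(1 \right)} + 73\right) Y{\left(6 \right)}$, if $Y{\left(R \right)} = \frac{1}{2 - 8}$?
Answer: $- \frac{25}{2} \approx -12.5$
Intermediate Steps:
$Y{\left(R \right)} = - \frac{1}{6}$ ($Y{\left(R \right)} = \frac{1}{-6} = - \frac{1}{6}$)
$T{\left(J \right)} = 2 J$
$\left(T{\left(1 \right)} + 73\right) Y{\left(6 \right)} = \left(2 \cdot 1 + 73\right) \left(- \frac{1}{6}\right) = \left(2 + 73\right) \left(- \frac{1}{6}\right) = 75 \left(- \frac{1}{6}\right) = - \frac{25}{2}$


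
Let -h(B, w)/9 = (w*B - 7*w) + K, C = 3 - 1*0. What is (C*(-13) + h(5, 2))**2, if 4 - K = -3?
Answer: 4356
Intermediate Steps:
K = 7 (K = 4 - 1*(-3) = 4 + 3 = 7)
C = 3 (C = 3 + 0 = 3)
h(B, w) = -63 + 63*w - 9*B*w (h(B, w) = -9*((w*B - 7*w) + 7) = -9*((B*w - 7*w) + 7) = -9*((-7*w + B*w) + 7) = -9*(7 - 7*w + B*w) = -63 + 63*w - 9*B*w)
(C*(-13) + h(5, 2))**2 = (3*(-13) + (-63 + 63*2 - 9*5*2))**2 = (-39 + (-63 + 126 - 90))**2 = (-39 - 27)**2 = (-66)**2 = 4356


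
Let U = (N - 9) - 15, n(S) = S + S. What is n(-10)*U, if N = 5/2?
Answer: 430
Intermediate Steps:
n(S) = 2*S
N = 5/2 (N = 5*(½) = 5/2 ≈ 2.5000)
U = -43/2 (U = (5/2 - 9) - 15 = -13/2 - 15 = -43/2 ≈ -21.500)
n(-10)*U = (2*(-10))*(-43/2) = -20*(-43/2) = 430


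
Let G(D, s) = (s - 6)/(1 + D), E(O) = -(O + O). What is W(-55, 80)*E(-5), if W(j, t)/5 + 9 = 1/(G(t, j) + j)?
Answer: -1018125/2258 ≈ -450.90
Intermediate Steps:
E(O) = -2*O
G(D, s) = (-6 + s)/(1 + D)
W(j, t) = -45 + 5/(j + (-6 + j)/(1 + t)) (W(j, t) = -45 + 5/((-6 + j)/(1 + t) + j) = -45 + 5/(j + (-6 + j)/(1 + t)))
W(-55, 80)*E(-5) = (5*(55 + 80 - 18*(-55) - 9*(-55)*80)/(-6 + 2*(-55) - 55*80))*(-2*(-5)) = (5*(55 + 80 + 990 + 39600)/(-6 - 110 - 4400))*10 = (5*40725/(-4516))*10 = (5*(-1/4516)*40725)*10 = -203625/4516*10 = -1018125/2258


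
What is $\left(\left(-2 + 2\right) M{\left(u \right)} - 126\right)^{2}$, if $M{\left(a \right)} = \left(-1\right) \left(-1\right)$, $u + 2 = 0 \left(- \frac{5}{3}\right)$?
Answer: $15876$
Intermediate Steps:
$u = -2$ ($u = -2 + 0 \left(- \frac{5}{3}\right) = -2 + 0 = -2$)
$M{\left(a \right)} = 1$
$\left(\left(-2 + 2\right) M{\left(u \right)} - 126\right)^{2} = \left(\left(-2 + 2\right) 1 - 126\right)^{2} = \left(0 \cdot 1 - 126\right)^{2} = \left(0 - 126\right)^{2} = \left(-126\right)^{2} = 15876$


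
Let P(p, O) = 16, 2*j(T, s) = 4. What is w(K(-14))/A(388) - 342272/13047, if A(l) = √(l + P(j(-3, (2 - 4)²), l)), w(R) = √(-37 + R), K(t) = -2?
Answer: -342272/13047 + I*√3939/202 ≈ -26.234 + 0.3107*I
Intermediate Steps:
j(T, s) = 2 (j(T, s) = (½)*4 = 2)
A(l) = √(16 + l) (A(l) = √(l + 16) = √(16 + l))
w(K(-14))/A(388) - 342272/13047 = √(-37 - 2)/(√(16 + 388)) - 342272/13047 = √(-39)/(√404) - 342272*1/13047 = (I*√39)/((2*√101)) - 342272/13047 = (I*√39)*(√101/202) - 342272/13047 = I*√3939/202 - 342272/13047 = -342272/13047 + I*√3939/202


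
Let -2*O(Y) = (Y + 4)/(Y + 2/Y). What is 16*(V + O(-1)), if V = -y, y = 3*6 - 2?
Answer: -248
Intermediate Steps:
O(Y) = -(4 + Y)/(2*(Y + 2/Y)) (O(Y) = -(Y + 4)/(2*(Y + 2/Y)) = -(4 + Y)/(2*(Y + 2/Y)))
y = 16 (y = 18 - 2 = 16)
V = -16 (V = -1*16 = -16)
16*(V + O(-1)) = 16*(-16 - 1*(-1)*(4 - 1)/(4 + 2*(-1)**2)) = 16*(-16 - 1*(-1)*3/(4 + 2*1)) = 16*(-16 - 1*(-1)*3/(4 + 2)) = 16*(-16 - 1*(-1)*3/6) = 16*(-16 - 1*(-1)*1/6*3) = 16*(-16 + 1/2) = 16*(-31/2) = -248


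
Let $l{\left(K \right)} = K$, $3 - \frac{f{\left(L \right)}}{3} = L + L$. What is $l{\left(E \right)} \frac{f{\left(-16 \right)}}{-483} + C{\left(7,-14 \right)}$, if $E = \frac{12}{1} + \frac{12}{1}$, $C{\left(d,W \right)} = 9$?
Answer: $\frac{87}{23} \approx 3.7826$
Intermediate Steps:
$f{\left(L \right)} = 9 - 6 L$ ($f{\left(L \right)} = 9 - 3 \left(L + L\right) = 9 - 3 \cdot 2 L = 9 - 6 L$)
$E = 24$ ($E = 12 \cdot 1 + 12 \cdot 1 = 12 + 12 = 24$)
$l{\left(E \right)} \frac{f{\left(-16 \right)}}{-483} + C{\left(7,-14 \right)} = 24 \frac{9 - -96}{-483} + 9 = 24 \left(9 + 96\right) \left(- \frac{1}{483}\right) + 9 = 24 \cdot 105 \left(- \frac{1}{483}\right) + 9 = 24 \left(- \frac{5}{23}\right) + 9 = - \frac{120}{23} + 9 = \frac{87}{23}$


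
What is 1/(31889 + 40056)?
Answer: 1/71945 ≈ 1.3900e-5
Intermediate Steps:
1/(31889 + 40056) = 1/71945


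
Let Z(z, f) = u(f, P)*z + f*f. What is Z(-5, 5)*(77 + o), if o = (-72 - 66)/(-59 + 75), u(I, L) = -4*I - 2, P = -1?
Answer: 73845/8 ≈ 9230.6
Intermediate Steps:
u(I, L) = -2 - 4*I
Z(z, f) = f² + z*(-2 - 4*f) (Z(z, f) = (-2 - 4*f)*z + f*f = z*(-2 - 4*f) + f² = f² + z*(-2 - 4*f))
o = -69/8 (o = -138/16 = -138*1/16 = -69/8 ≈ -8.6250)
Z(-5, 5)*(77 + o) = (5² - 2*(-5)*(1 + 2*5))*(77 - 69/8) = (25 - 2*(-5)*(1 + 10))*(547/8) = (25 - 2*(-5)*11)*(547/8) = (25 + 110)*(547/8) = 135*(547/8) = 73845/8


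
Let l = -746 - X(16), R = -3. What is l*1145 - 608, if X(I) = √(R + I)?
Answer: -854778 - 1145*√13 ≈ -8.5891e+5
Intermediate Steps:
X(I) = √(-3 + I)
l = -746 - √13 (l = -746 - √(-3 + 16) = -746 - √13 ≈ -749.61)
l*1145 - 608 = (-746 - √13)*1145 - 608 = (-854170 - 1145*√13) - 608 = -854778 - 1145*√13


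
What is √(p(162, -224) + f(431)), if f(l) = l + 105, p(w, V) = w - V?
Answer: √922 ≈ 30.364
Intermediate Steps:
f(l) = 105 + l
√(p(162, -224) + f(431)) = √((162 - 1*(-224)) + (105 + 431)) = √((162 + 224) + 536) = √(386 + 536) = √922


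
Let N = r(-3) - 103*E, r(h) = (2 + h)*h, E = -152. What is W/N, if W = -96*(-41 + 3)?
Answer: 3648/15659 ≈ 0.23296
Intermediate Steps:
r(h) = h*(2 + h)
W = 3648 (W = -96*(-38) = 3648)
N = 15659 (N = -3*(2 - 3) - 103*(-152) = -3*(-1) + 15656 = 3 + 15656 = 15659)
W/N = 3648/15659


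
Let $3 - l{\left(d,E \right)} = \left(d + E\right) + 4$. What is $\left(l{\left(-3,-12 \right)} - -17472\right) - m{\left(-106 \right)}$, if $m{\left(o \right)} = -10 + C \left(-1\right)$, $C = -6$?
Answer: $17490$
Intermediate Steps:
$l{\left(d,E \right)} = -1 - E - d$ ($l{\left(d,E \right)} = 3 - \left(\left(d + E\right) + 4\right) = 3 - \left(\left(E + d\right) + 4\right) = 3 - \left(4 + E + d\right) = -1 - E - d$)
$m{\left(o \right)} = -4$ ($m{\left(o \right)} = -10 - -6 = -10 + 6 = -4$)
$\left(l{\left(-3,-12 \right)} - -17472\right) - m{\left(-106 \right)} = \left(\left(-1 - -12 - -3\right) - -17472\right) - -4 = \left(\left(-1 + 12 + 3\right) + 17472\right) + 4 = \left(14 + 17472\right) + 4 = 17486 + 4 = 17490$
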